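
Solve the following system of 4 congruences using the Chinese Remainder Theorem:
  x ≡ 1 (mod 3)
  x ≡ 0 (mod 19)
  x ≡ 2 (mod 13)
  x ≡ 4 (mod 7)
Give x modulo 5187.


Product of moduli M = 3 · 19 · 13 · 7 = 5187.
Merge one congruence at a time:
  Start: x ≡ 1 (mod 3).
  Combine with x ≡ 0 (mod 19); new modulus lcm = 57.
    Write x = 1 + 3·t and substitute into x ≡ 0 (mod 19): 3·t ≡ 0 − 1 = -1 (mod 19).
    Reduce coefficients mod 19: 3·t ≡ 18 (mod 19).
    The inverse of 3 mod 19 is 13 (since 3·13 = 39 = 2·19 + 1), so t ≡ 13·18 = 234 ≡ 6 (mod 19).
    Then x = 1 + 3·6 = 19, valid modulo lcm(3, 19) = 57: x ≡ 19 (mod 57).
  Combine with x ≡ 2 (mod 13); new modulus lcm = 741.
    Write x = 19 + 57·t and substitute into x ≡ 2 (mod 13): 57·t ≡ 2 − 19 = -17 (mod 13).
    Reduce coefficients mod 13: 5·t ≡ 9 (mod 13).
    The inverse of 5 mod 13 is 8 (since 5·8 = 40 = 3·13 + 1), so t ≡ 8·9 = 72 ≡ 7 (mod 13).
    Then x = 19 + 57·7 = 418, valid modulo lcm(57, 13) = 741: x ≡ 418 (mod 741).
  Combine with x ≡ 4 (mod 7); new modulus lcm = 5187.
    Write x = 418 + 741·t and substitute into x ≡ 4 (mod 7): 741·t ≡ 4 − 418 = -414 (mod 7).
    Reduce coefficients mod 7: 6·t ≡ 6 (mod 7).
    The inverse of 6 mod 7 is 6 (since 6·6 = 36 = 5·7 + 1), so t ≡ 6·6 = 36 ≡ 1 (mod 7).
    Then x = 418 + 741·1 = 1159, valid modulo lcm(741, 7) = 5187: x ≡ 1159 (mod 5187).
Verify against each original: 1159 mod 3 = 1, 1159 mod 19 = 0, 1159 mod 13 = 2, 1159 mod 7 = 4.

x ≡ 1159 (mod 5187).


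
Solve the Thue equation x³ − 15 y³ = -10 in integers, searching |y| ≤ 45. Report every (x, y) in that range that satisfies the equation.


The equation is x³ - 15y³ = -10. For fixed y, x³ = 15·y³ − 10, so a solution requires the RHS to be a perfect cube.
Strategy: iterate y from -45 to 45, compute RHS = 15·y³ − 10, and check whether it is a (positive or negative) perfect cube.
Check small values of y:
  y = 0: RHS = -10 is not a perfect cube.
  y = 1: RHS = 5 is not a perfect cube.
  y = -1: RHS = -25 is not a perfect cube.
  y = 2: RHS = 110 is not a perfect cube.
  y = -2: RHS = -130 is not a perfect cube.
  y = 3: RHS = 395 is not a perfect cube.
  y = -3: RHS = -415 is not a perfect cube.
Continuing the search up to |y| = 45 finds no solutions either.
No (x, y) in the scanned range satisfies the equation.

No integer solutions with |y| ≤ 45.


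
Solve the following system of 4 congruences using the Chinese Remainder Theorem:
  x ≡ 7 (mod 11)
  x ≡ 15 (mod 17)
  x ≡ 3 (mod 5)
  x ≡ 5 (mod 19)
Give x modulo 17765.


Product of moduli M = 11 · 17 · 5 · 19 = 17765.
Merge one congruence at a time:
  Start: x ≡ 7 (mod 11).
  Combine with x ≡ 15 (mod 17); new modulus lcm = 187.
    Write x = 7 + 11·t and substitute into x ≡ 15 (mod 17): 11·t ≡ 15 − 7 = 8 (mod 17).
    The inverse of 11 mod 17 is 14 (since 11·14 = 154 = 9·17 + 1), so t ≡ 14·8 = 112 ≡ 10 (mod 17).
    Then x = 7 + 11·10 = 117, valid modulo lcm(11, 17) = 187: x ≡ 117 (mod 187).
  Combine with x ≡ 3 (mod 5); new modulus lcm = 935.
    Write x = 117 + 187·t and substitute into x ≡ 3 (mod 5): 187·t ≡ 3 − 117 = -114 (mod 5).
    Reduce coefficients mod 5: 2·t ≡ 1 (mod 5).
    The inverse of 2 mod 5 is 3 (since 2·3 = 6 = 1·5 + 1), so t ≡ 3·1 = 3 ≡ 3 (mod 5).
    Then x = 117 + 187·3 = 678, valid modulo lcm(187, 5) = 935: x ≡ 678 (mod 935).
  Combine with x ≡ 5 (mod 19); new modulus lcm = 17765.
    Write x = 678 + 935·t and substitute into x ≡ 5 (mod 19): 935·t ≡ 5 − 678 = -673 (mod 19).
    Reduce coefficients mod 19: 4·t ≡ 11 (mod 19).
    The inverse of 4 mod 19 is 5 (since 4·5 = 20 = 1·19 + 1), so t ≡ 5·11 = 55 ≡ 17 (mod 19).
    Then x = 678 + 935·17 = 16573, valid modulo lcm(935, 19) = 17765: x ≡ 16573 (mod 17765).
Verify against each original: 16573 mod 11 = 7, 16573 mod 17 = 15, 16573 mod 5 = 3, 16573 mod 19 = 5.

x ≡ 16573 (mod 17765).


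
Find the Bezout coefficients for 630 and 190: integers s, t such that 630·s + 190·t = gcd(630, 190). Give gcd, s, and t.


Euclidean algorithm on (630, 190) — divide until remainder is 0:
  630 = 3 · 190 + 60
  190 = 3 · 60 + 10
  60 = 6 · 10 + 0
gcd(630, 190) = 10.
Track Bezout coefficients alongside the remainders: start with r₀ = 630 = a·1 + b·0 (s = 1, t = 0) and r₁ = 190 = a·0 + b·1 (s = 0, t = 1); each new remainder r_{k+1} = r_{k-1} − q_k·r_k inherits s_{k+1} = s_{k-1} − q_k·s_k, t_{k+1} = t_{k-1} − q_k·t_k, so r_k = a·s_k + b·t_k at every step:
  q = 3: r = 60, s = 1 − 3·0 = 1, t = 0 − 3·1 = -3  (check: 630·1 + 190·(-3) = 60)
  q = 3: r = 10, s = 0 − 3·1 = -3, t = 1 − 3·(-3) = 10  (check: 630·(-3) + 190·10 = 10)
The row with r = 10 (the gcd) gives the Bezout coefficients s = -3, t = 10.
Result: 630 · (-3) + 190 · (10) = 10.

gcd(630, 190) = 10; s = -3, t = 10 (check: 630·(-3) + 190·10 = 10).


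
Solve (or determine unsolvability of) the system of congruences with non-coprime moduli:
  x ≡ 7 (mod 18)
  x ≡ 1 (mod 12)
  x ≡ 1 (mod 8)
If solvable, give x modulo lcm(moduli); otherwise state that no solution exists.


Moduli 18, 12, 8 are not pairwise coprime, so CRT works modulo lcm(m_i) when all pairwise compatibility conditions hold.
Pairwise compatibility: gcd(m_i, m_j) must divide a_i - a_j for every pair.
Merge one congruence at a time:
  Start: x ≡ 7 (mod 18).
  Combine with x ≡ 1 (mod 12): gcd(18, 12) = 6; 1 - 7 = -6, which IS divisible by 6, so compatible.
    Write x = 7 + 18·t and substitute into x ≡ 1 (mod 12): 18·t ≡ 1 − 7 = -6 (mod 12).
    Divide the congruence (and modulus) by g = 6: 3·t ≡ -1 (mod 2).
    Reduce coefficients mod 2: 1·t ≡ 1 (mod 2).
    So t ≡ 1 (mod 2).
    Then x = 7 + 18·1 = 25, valid modulo lcm(18, 12) = 36: x ≡ 25 (mod 36).
  Combine with x ≡ 1 (mod 8): gcd(36, 8) = 4; 1 - 25 = -24, which IS divisible by 4, so compatible.
    Write x = 25 + 36·t and substitute into x ≡ 1 (mod 8): 36·t ≡ 1 − 25 = -24 (mod 8).
    Divide the congruence (and modulus) by g = 4: 9·t ≡ -6 (mod 2).
    Reduce coefficients mod 2: 1·t ≡ 0 (mod 2).
    So t ≡ 0 (mod 2).
    Then x = 25 + 36·0 = 25, valid modulo lcm(36, 8) = 72: x ≡ 25 (mod 72).
Verify: 25 mod 18 = 7, 25 mod 12 = 1, 25 mod 8 = 1.

x ≡ 25 (mod 72).


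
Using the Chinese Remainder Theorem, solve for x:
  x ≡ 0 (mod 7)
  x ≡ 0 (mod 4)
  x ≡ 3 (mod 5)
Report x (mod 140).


Moduli 7, 4, 5 are pairwise coprime; by CRT there is a unique solution modulo M = 7 · 4 · 5 = 140.
Solve pairwise, accumulating the modulus:
  Start with x ≡ 0 (mod 7).
  Combine with x ≡ 0 (mod 4): since gcd(7, 4) = 1, we get a unique residue mod 28.
    Write x = 0 + 7·t and substitute into x ≡ 0 (mod 4): 7·t ≡ 0 − 0 = 0 (mod 4).
    Reduce coefficients mod 4: 3·t ≡ 0 (mod 4).
    The inverse of 3 mod 4 is 3 (since 3·3 = 9 = 2·4 + 1), so t ≡ 3·0 = 0 ≡ 0 (mod 4).
    Then x = 0 + 7·0 = 0, valid modulo lcm(7, 4) = 28: x ≡ 0 (mod 28).
  Combine with x ≡ 3 (mod 5): since gcd(28, 5) = 1, we get a unique residue mod 140.
    Write x = 0 + 28·t and substitute into x ≡ 3 (mod 5): 28·t ≡ 3 − 0 = 3 (mod 5).
    Reduce coefficients mod 5: 3·t ≡ 3 (mod 5).
    The inverse of 3 mod 5 is 2 (since 3·2 = 6 = 1·5 + 1), so t ≡ 2·3 = 6 ≡ 1 (mod 5).
    Then x = 0 + 28·1 = 28, valid modulo lcm(28, 5) = 140: x ≡ 28 (mod 140).
Verify: 28 mod 7 = 0 ✓, 28 mod 4 = 0 ✓, 28 mod 5 = 3 ✓.

x ≡ 28 (mod 140).


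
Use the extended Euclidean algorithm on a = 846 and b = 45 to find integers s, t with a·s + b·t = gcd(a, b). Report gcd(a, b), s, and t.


Euclidean algorithm on (846, 45) — divide until remainder is 0:
  846 = 18 · 45 + 36
  45 = 1 · 36 + 9
  36 = 4 · 9 + 0
gcd(846, 45) = 9.
Track Bezout coefficients alongside the remainders: start with r₀ = 846 = a·1 + b·0 (s = 1, t = 0) and r₁ = 45 = a·0 + b·1 (s = 0, t = 1); each new remainder r_{k+1} = r_{k-1} − q_k·r_k inherits s_{k+1} = s_{k-1} − q_k·s_k, t_{k+1} = t_{k-1} − q_k·t_k, so r_k = a·s_k + b·t_k at every step:
  q = 18: r = 36, s = 1 − 18·0 = 1, t = 0 − 18·1 = -18  (check: 846·1 + 45·(-18) = 36)
  q = 1: r = 9, s = 0 − 1·1 = -1, t = 1 − 1·(-18) = 19  (check: 846·(-1) + 45·19 = 9)
The row with r = 9 (the gcd) gives the Bezout coefficients s = -1, t = 19.
Result: 846 · (-1) + 45 · (19) = 9.

gcd(846, 45) = 9; s = -1, t = 19 (check: 846·(-1) + 45·19 = 9).


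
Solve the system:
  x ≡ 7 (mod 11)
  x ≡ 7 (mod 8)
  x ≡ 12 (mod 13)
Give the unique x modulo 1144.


Moduli 11, 8, 13 are pairwise coprime; by CRT there is a unique solution modulo M = 11 · 8 · 13 = 1144.
Solve pairwise, accumulating the modulus:
  Start with x ≡ 7 (mod 11).
  Combine with x ≡ 7 (mod 8): since gcd(11, 8) = 1, we get a unique residue mod 88.
    Write x = 7 + 11·t and substitute into x ≡ 7 (mod 8): 11·t ≡ 7 − 7 = 0 (mod 8).
    Reduce coefficients mod 8: 3·t ≡ 0 (mod 8).
    The inverse of 3 mod 8 is 3 (since 3·3 = 9 = 1·8 + 1), so t ≡ 3·0 = 0 ≡ 0 (mod 8).
    Then x = 7 + 11·0 = 7, valid modulo lcm(11, 8) = 88: x ≡ 7 (mod 88).
  Combine with x ≡ 12 (mod 13): since gcd(88, 13) = 1, we get a unique residue mod 1144.
    Write x = 7 + 88·t and substitute into x ≡ 12 (mod 13): 88·t ≡ 12 − 7 = 5 (mod 13).
    Reduce coefficients mod 13: 10·t ≡ 5 (mod 13).
    The inverse of 10 mod 13 is 4 (since 10·4 = 40 = 3·13 + 1), so t ≡ 4·5 = 20 ≡ 7 (mod 13).
    Then x = 7 + 88·7 = 623, valid modulo lcm(88, 13) = 1144: x ≡ 623 (mod 1144).
Verify: 623 mod 11 = 7 ✓, 623 mod 8 = 7 ✓, 623 mod 13 = 12 ✓.

x ≡ 623 (mod 1144).


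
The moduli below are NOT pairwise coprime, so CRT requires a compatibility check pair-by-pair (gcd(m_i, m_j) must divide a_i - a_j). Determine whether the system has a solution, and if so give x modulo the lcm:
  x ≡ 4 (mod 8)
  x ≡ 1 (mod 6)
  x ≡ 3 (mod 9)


Moduli 8, 6, 9 are not pairwise coprime, so CRT works modulo lcm(m_i) when all pairwise compatibility conditions hold.
Pairwise compatibility: gcd(m_i, m_j) must divide a_i - a_j for every pair.
Merge one congruence at a time:
  Start: x ≡ 4 (mod 8).
  Combine with x ≡ 1 (mod 6): gcd(8, 6) = 2, and 1 - 4 = -3 is NOT divisible by 2.
    ⇒ system is inconsistent (no integer solution).

No solution (the system is inconsistent).


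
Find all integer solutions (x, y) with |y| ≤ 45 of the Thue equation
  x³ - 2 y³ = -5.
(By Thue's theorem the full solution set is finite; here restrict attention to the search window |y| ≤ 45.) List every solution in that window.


The equation is x³ - 2y³ = -5. For fixed y, x³ = 2·y³ − 5, so a solution requires the RHS to be a perfect cube.
Strategy: iterate y from -45 to 45, compute RHS = 2·y³ − 5, and check whether it is a (positive or negative) perfect cube.
Check small values of y:
  y = 0: RHS = -5 is not a perfect cube.
  y = 1: RHS = -3 is not a perfect cube.
  y = -1: RHS = -7 is not a perfect cube.
  y = 2: RHS = 11 is not a perfect cube.
  y = -2: RHS = -21 is not a perfect cube.
  y = 3: RHS = 49 is not a perfect cube.
  y = -3: RHS = -59 is not a perfect cube.
Continuing the search up to |y| = 45 finds no solutions either.
No (x, y) in the scanned range satisfies the equation.

No integer solutions with |y| ≤ 45.


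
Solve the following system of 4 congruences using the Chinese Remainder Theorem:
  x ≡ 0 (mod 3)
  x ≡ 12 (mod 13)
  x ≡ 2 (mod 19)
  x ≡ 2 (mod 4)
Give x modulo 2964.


Product of moduli M = 3 · 13 · 19 · 4 = 2964.
Merge one congruence at a time:
  Start: x ≡ 0 (mod 3).
  Combine with x ≡ 12 (mod 13); new modulus lcm = 39.
    Write x = 0 + 3·t and substitute into x ≡ 12 (mod 13): 3·t ≡ 12 − 0 = 12 (mod 13).
    The inverse of 3 mod 13 is 9 (since 3·9 = 27 = 2·13 + 1), so t ≡ 9·12 = 108 ≡ 4 (mod 13).
    Then x = 0 + 3·4 = 12, valid modulo lcm(3, 13) = 39: x ≡ 12 (mod 39).
  Combine with x ≡ 2 (mod 19); new modulus lcm = 741.
    Write x = 12 + 39·t and substitute into x ≡ 2 (mod 19): 39·t ≡ 2 − 12 = -10 (mod 19).
    Reduce coefficients mod 19: 1·t ≡ 9 (mod 19).
    So t ≡ 9 (mod 19).
    Then x = 12 + 39·9 = 363, valid modulo lcm(39, 19) = 741: x ≡ 363 (mod 741).
  Combine with x ≡ 2 (mod 4); new modulus lcm = 2964.
    Write x = 363 + 741·t and substitute into x ≡ 2 (mod 4): 741·t ≡ 2 − 363 = -361 (mod 4).
    Reduce coefficients mod 4: 1·t ≡ 3 (mod 4).
    So t ≡ 3 (mod 4).
    Then x = 363 + 741·3 = 2586, valid modulo lcm(741, 4) = 2964: x ≡ 2586 (mod 2964).
Verify against each original: 2586 mod 3 = 0, 2586 mod 13 = 12, 2586 mod 19 = 2, 2586 mod 4 = 2.

x ≡ 2586 (mod 2964).


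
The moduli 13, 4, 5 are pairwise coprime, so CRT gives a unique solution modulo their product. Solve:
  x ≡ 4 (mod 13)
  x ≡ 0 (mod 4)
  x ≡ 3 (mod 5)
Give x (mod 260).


Moduli 13, 4, 5 are pairwise coprime; by CRT there is a unique solution modulo M = 13 · 4 · 5 = 260.
Solve pairwise, accumulating the modulus:
  Start with x ≡ 4 (mod 13).
  Combine with x ≡ 0 (mod 4): since gcd(13, 4) = 1, we get a unique residue mod 52.
    Write x = 4 + 13·t and substitute into x ≡ 0 (mod 4): 13·t ≡ 0 − 4 = -4 (mod 4).
    Reduce coefficients mod 4: 1·t ≡ 0 (mod 4).
    So t ≡ 0 (mod 4).
    Then x = 4 + 13·0 = 4, valid modulo lcm(13, 4) = 52: x ≡ 4 (mod 52).
  Combine with x ≡ 3 (mod 5): since gcd(52, 5) = 1, we get a unique residue mod 260.
    Write x = 4 + 52·t and substitute into x ≡ 3 (mod 5): 52·t ≡ 3 − 4 = -1 (mod 5).
    Reduce coefficients mod 5: 2·t ≡ 4 (mod 5).
    The inverse of 2 mod 5 is 3 (since 2·3 = 6 = 1·5 + 1), so t ≡ 3·4 = 12 ≡ 2 (mod 5).
    Then x = 4 + 52·2 = 108, valid modulo lcm(52, 5) = 260: x ≡ 108 (mod 260).
Verify: 108 mod 13 = 4 ✓, 108 mod 4 = 0 ✓, 108 mod 5 = 3 ✓.

x ≡ 108 (mod 260).


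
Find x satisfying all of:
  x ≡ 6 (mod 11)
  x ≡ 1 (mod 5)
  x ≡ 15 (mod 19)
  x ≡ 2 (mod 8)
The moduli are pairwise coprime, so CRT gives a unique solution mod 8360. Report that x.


Product of moduli M = 11 · 5 · 19 · 8 = 8360.
Merge one congruence at a time:
  Start: x ≡ 6 (mod 11).
  Combine with x ≡ 1 (mod 5); new modulus lcm = 55.
    Write x = 6 + 11·t and substitute into x ≡ 1 (mod 5): 11·t ≡ 1 − 6 = -5 (mod 5).
    Reduce coefficients mod 5: 1·t ≡ 0 (mod 5).
    So t ≡ 0 (mod 5).
    Then x = 6 + 11·0 = 6, valid modulo lcm(11, 5) = 55: x ≡ 6 (mod 55).
  Combine with x ≡ 15 (mod 19); new modulus lcm = 1045.
    Write x = 6 + 55·t and substitute into x ≡ 15 (mod 19): 55·t ≡ 15 − 6 = 9 (mod 19).
    Reduce coefficients mod 19: 17·t ≡ 9 (mod 19).
    The inverse of 17 mod 19 is 9 (since 17·9 = 153 = 8·19 + 1), so t ≡ 9·9 = 81 ≡ 5 (mod 19).
    Then x = 6 + 55·5 = 281, valid modulo lcm(55, 19) = 1045: x ≡ 281 (mod 1045).
  Combine with x ≡ 2 (mod 8); new modulus lcm = 8360.
    Write x = 281 + 1045·t and substitute into x ≡ 2 (mod 8): 1045·t ≡ 2 − 281 = -279 (mod 8).
    Reduce coefficients mod 8: 5·t ≡ 1 (mod 8).
    The inverse of 5 mod 8 is 5 (since 5·5 = 25 = 3·8 + 1), so t ≡ 5·1 = 5 ≡ 5 (mod 8).
    Then x = 281 + 1045·5 = 5506, valid modulo lcm(1045, 8) = 8360: x ≡ 5506 (mod 8360).
Verify against each original: 5506 mod 11 = 6, 5506 mod 5 = 1, 5506 mod 19 = 15, 5506 mod 8 = 2.

x ≡ 5506 (mod 8360).


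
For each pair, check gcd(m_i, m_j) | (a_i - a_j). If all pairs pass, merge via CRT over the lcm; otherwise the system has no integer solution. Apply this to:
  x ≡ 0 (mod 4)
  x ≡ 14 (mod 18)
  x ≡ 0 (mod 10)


Moduli 4, 18, 10 are not pairwise coprime, so CRT works modulo lcm(m_i) when all pairwise compatibility conditions hold.
Pairwise compatibility: gcd(m_i, m_j) must divide a_i - a_j for every pair.
Merge one congruence at a time:
  Start: x ≡ 0 (mod 4).
  Combine with x ≡ 14 (mod 18): gcd(4, 18) = 2; 14 - 0 = 14, which IS divisible by 2, so compatible.
    Write x = 0 + 4·t and substitute into x ≡ 14 (mod 18): 4·t ≡ 14 − 0 = 14 (mod 18).
    Divide the congruence (and modulus) by g = 2: 2·t ≡ 7 (mod 9).
    The inverse of 2 mod 9 is 5 (since 2·5 = 10 = 1·9 + 1), so t ≡ 5·7 = 35 ≡ 8 (mod 9).
    Then x = 0 + 4·8 = 32, valid modulo lcm(4, 18) = 36: x ≡ 32 (mod 36).
  Combine with x ≡ 0 (mod 10): gcd(36, 10) = 2; 0 - 32 = -32, which IS divisible by 2, so compatible.
    Write x = 32 + 36·t and substitute into x ≡ 0 (mod 10): 36·t ≡ 0 − 32 = -32 (mod 10).
    Divide the congruence (and modulus) by g = 2: 18·t ≡ -16 (mod 5).
    Reduce coefficients mod 5: 3·t ≡ 4 (mod 5).
    The inverse of 3 mod 5 is 2 (since 3·2 = 6 = 1·5 + 1), so t ≡ 2·4 = 8 ≡ 3 (mod 5).
    Then x = 32 + 36·3 = 140, valid modulo lcm(36, 10) = 180: x ≡ 140 (mod 180).
Verify: 140 mod 4 = 0, 140 mod 18 = 14, 140 mod 10 = 0.

x ≡ 140 (mod 180).


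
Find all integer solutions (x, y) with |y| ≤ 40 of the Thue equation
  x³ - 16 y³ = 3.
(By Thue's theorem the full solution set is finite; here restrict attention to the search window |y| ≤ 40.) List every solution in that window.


The equation is x³ - 16y³ = 3. For fixed y, x³ = 16·y³ + 3, so a solution requires the RHS to be a perfect cube.
Strategy: iterate y from -40 to 40, compute RHS = 16·y³ + 3, and check whether it is a (positive or negative) perfect cube.
Check small values of y:
  y = 0: RHS = 3 is not a perfect cube.
  y = 1: RHS = 19 is not a perfect cube.
  y = -1: RHS = -13 is not a perfect cube.
  y = 2: RHS = 131 is not a perfect cube.
  y = -2: RHS = -125 = (-5)³ ⇒ x = -5 works.
  y = 3: RHS = 435 is not a perfect cube.
  y = -3: RHS = -429 is not a perfect cube.
Continuing the search up to |y| = 40 finds no further solutions beyond those listed.
Collected solutions: (-5, -2).

Solutions (with |y| ≤ 40): (-5, -2).


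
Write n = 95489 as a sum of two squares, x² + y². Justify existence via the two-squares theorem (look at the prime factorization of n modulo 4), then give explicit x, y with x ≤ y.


Step 1: Factor n = 95489 = 17 · 41 · 137.
Step 2: Check the mod-4 condition on each prime factor: 17 ≡ 1 (mod 4), exponent 1; 41 ≡ 1 (mod 4), exponent 1; 137 ≡ 1 (mod 4), exponent 1.
All primes ≡ 3 (mod 4) appear to even exponent (or don't appear), so by the two-squares theorem n IS expressible as a sum of two squares.
Step 3: Build a representation. Here n = 17 · 41 · 137 is a product of primes ≡ 1 (mod 4). Each prime p ≡ 1 (mod 4) is itself a sum of two squares; find a² by testing p − a² for a perfect square:
  17: 17 − 1² = 16 = 4² ⇒ 17 = 1² + 4².
  41: 41 − 1² = 40, 41 − 2² = 37, 41 − 3² = 32, 41 − 4² = 25 = 5² ⇒ 41 = 4² + 5².
  137: 137 − 1² = 136, 137 − 2² = 133, 137 − 3² = 128, 137 − 4² = 121 = 11² ⇒ 137 = 4² + 11².
  Combine using the Brahmagupta–Fibonacci identity (a² + b²)(c² + d²) = (ac − bd)² + (ad + bc)² = (ac + bd)² + (ad − bc)²:
  17 · 41 = 697: from (1² + 4²)(4² + 5²), take (1·4 − 4·5, 1·5 + 4·4) = (4 − 20, 5 + 16) = (-16, 21); dropping signs (only squares matter) gives (16, 21); check 16² + 21² = 256 + 441 = 697 ✓.
  697 · 137 = 95489: from (16² + 21²)(4² + 11²), take (16·4 − 21·11, 16·11 + 21·4) = (64 − 231, 176 + 84) = (-167, 260); dropping signs (only squares matter) gives (167, 260); check 167² + 260² = 27889 + 67600 = 95489 ✓.
Step 4: Order so x ≤ y and verify: 167² + 260² = 27889 + 67600 = 95489 = n. ✓

n = 95489 = 167² + 260² (one valid representation with x ≤ y).


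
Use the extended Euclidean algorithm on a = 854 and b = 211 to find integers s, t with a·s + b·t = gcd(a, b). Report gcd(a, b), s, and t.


Euclidean algorithm on (854, 211) — divide until remainder is 0:
  854 = 4 · 211 + 10
  211 = 21 · 10 + 1
  10 = 10 · 1 + 0
gcd(854, 211) = 1.
Track Bezout coefficients alongside the remainders: start with r₀ = 854 = a·1 + b·0 (s = 1, t = 0) and r₁ = 211 = a·0 + b·1 (s = 0, t = 1); each new remainder r_{k+1} = r_{k-1} − q_k·r_k inherits s_{k+1} = s_{k-1} − q_k·s_k, t_{k+1} = t_{k-1} − q_k·t_k, so r_k = a·s_k + b·t_k at every step:
  q = 4: r = 10, s = 1 − 4·0 = 1, t = 0 − 4·1 = -4  (check: 854·1 + 211·(-4) = 10)
  q = 21: r = 1, s = 0 − 21·1 = -21, t = 1 − 21·(-4) = 85  (check: 854·(-21) + 211·85 = 1)
The row with r = 1 (the gcd) gives the Bezout coefficients s = -21, t = 85.
Result: 854 · (-21) + 211 · (85) = 1.

gcd(854, 211) = 1; s = -21, t = 85 (check: 854·(-21) + 211·85 = 1).


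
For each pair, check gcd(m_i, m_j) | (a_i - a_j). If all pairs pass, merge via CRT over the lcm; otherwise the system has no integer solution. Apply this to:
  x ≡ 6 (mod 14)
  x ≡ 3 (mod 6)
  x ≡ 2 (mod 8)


Moduli 14, 6, 8 are not pairwise coprime, so CRT works modulo lcm(m_i) when all pairwise compatibility conditions hold.
Pairwise compatibility: gcd(m_i, m_j) must divide a_i - a_j for every pair.
Merge one congruence at a time:
  Start: x ≡ 6 (mod 14).
  Combine with x ≡ 3 (mod 6): gcd(14, 6) = 2, and 3 - 6 = -3 is NOT divisible by 2.
    ⇒ system is inconsistent (no integer solution).

No solution (the system is inconsistent).


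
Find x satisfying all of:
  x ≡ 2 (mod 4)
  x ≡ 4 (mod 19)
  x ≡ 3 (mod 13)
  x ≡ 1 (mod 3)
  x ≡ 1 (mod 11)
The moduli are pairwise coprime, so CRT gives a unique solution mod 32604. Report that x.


Product of moduli M = 4 · 19 · 13 · 3 · 11 = 32604.
Merge one congruence at a time:
  Start: x ≡ 2 (mod 4).
  Combine with x ≡ 4 (mod 19); new modulus lcm = 76.
    Write x = 2 + 4·t and substitute into x ≡ 4 (mod 19): 4·t ≡ 4 − 2 = 2 (mod 19).
    The inverse of 4 mod 19 is 5 (since 4·5 = 20 = 1·19 + 1), so t ≡ 5·2 = 10 ≡ 10 (mod 19).
    Then x = 2 + 4·10 = 42, valid modulo lcm(4, 19) = 76: x ≡ 42 (mod 76).
  Combine with x ≡ 3 (mod 13); new modulus lcm = 988.
    Write x = 42 + 76·t and substitute into x ≡ 3 (mod 13): 76·t ≡ 3 − 42 = -39 (mod 13).
    Reduce coefficients mod 13: 11·t ≡ 0 (mod 13).
    The inverse of 11 mod 13 is 6 (since 11·6 = 66 = 5·13 + 1), so t ≡ 6·0 = 0 ≡ 0 (mod 13).
    Then x = 42 + 76·0 = 42, valid modulo lcm(76, 13) = 988: x ≡ 42 (mod 988).
  Combine with x ≡ 1 (mod 3); new modulus lcm = 2964.
    Write x = 42 + 988·t and substitute into x ≡ 1 (mod 3): 988·t ≡ 1 − 42 = -41 (mod 3).
    Reduce coefficients mod 3: 1·t ≡ 1 (mod 3).
    So t ≡ 1 (mod 3).
    Then x = 42 + 988·1 = 1030, valid modulo lcm(988, 3) = 2964: x ≡ 1030 (mod 2964).
  Combine with x ≡ 1 (mod 11); new modulus lcm = 32604.
    Write x = 1030 + 2964·t and substitute into x ≡ 1 (mod 11): 2964·t ≡ 1 − 1030 = -1029 (mod 11).
    Reduce coefficients mod 11: 5·t ≡ 5 (mod 11).
    The inverse of 5 mod 11 is 9 (since 5·9 = 45 = 4·11 + 1), so t ≡ 9·5 = 45 ≡ 1 (mod 11).
    Then x = 1030 + 2964·1 = 3994, valid modulo lcm(2964, 11) = 32604: x ≡ 3994 (mod 32604).
Verify against each original: 3994 mod 4 = 2, 3994 mod 19 = 4, 3994 mod 13 = 3, 3994 mod 3 = 1, 3994 mod 11 = 1.

x ≡ 3994 (mod 32604).


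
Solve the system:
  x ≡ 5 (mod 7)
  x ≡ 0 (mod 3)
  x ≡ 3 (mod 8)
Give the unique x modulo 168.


Moduli 7, 3, 8 are pairwise coprime; by CRT there is a unique solution modulo M = 7 · 3 · 8 = 168.
Solve pairwise, accumulating the modulus:
  Start with x ≡ 5 (mod 7).
  Combine with x ≡ 0 (mod 3): since gcd(7, 3) = 1, we get a unique residue mod 21.
    Write x = 5 + 7·t and substitute into x ≡ 0 (mod 3): 7·t ≡ 0 − 5 = -5 (mod 3).
    Reduce coefficients mod 3: 1·t ≡ 1 (mod 3).
    So t ≡ 1 (mod 3).
    Then x = 5 + 7·1 = 12, valid modulo lcm(7, 3) = 21: x ≡ 12 (mod 21).
  Combine with x ≡ 3 (mod 8): since gcd(21, 8) = 1, we get a unique residue mod 168.
    Write x = 12 + 21·t and substitute into x ≡ 3 (mod 8): 21·t ≡ 3 − 12 = -9 (mod 8).
    Reduce coefficients mod 8: 5·t ≡ 7 (mod 8).
    The inverse of 5 mod 8 is 5 (since 5·5 = 25 = 3·8 + 1), so t ≡ 5·7 = 35 ≡ 3 (mod 8).
    Then x = 12 + 21·3 = 75, valid modulo lcm(21, 8) = 168: x ≡ 75 (mod 168).
Verify: 75 mod 7 = 5 ✓, 75 mod 3 = 0 ✓, 75 mod 8 = 3 ✓.

x ≡ 75 (mod 168).


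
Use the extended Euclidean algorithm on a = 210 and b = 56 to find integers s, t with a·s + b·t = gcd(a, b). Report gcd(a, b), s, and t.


Euclidean algorithm on (210, 56) — divide until remainder is 0:
  210 = 3 · 56 + 42
  56 = 1 · 42 + 14
  42 = 3 · 14 + 0
gcd(210, 56) = 14.
Track Bezout coefficients alongside the remainders: start with r₀ = 210 = a·1 + b·0 (s = 1, t = 0) and r₁ = 56 = a·0 + b·1 (s = 0, t = 1); each new remainder r_{k+1} = r_{k-1} − q_k·r_k inherits s_{k+1} = s_{k-1} − q_k·s_k, t_{k+1} = t_{k-1} − q_k·t_k, so r_k = a·s_k + b·t_k at every step:
  q = 3: r = 42, s = 1 − 3·0 = 1, t = 0 − 3·1 = -3  (check: 210·1 + 56·(-3) = 42)
  q = 1: r = 14, s = 0 − 1·1 = -1, t = 1 − 1·(-3) = 4  (check: 210·(-1) + 56·4 = 14)
The row with r = 14 (the gcd) gives the Bezout coefficients s = -1, t = 4.
Result: 210 · (-1) + 56 · (4) = 14.

gcd(210, 56) = 14; s = -1, t = 4 (check: 210·(-1) + 56·4 = 14).


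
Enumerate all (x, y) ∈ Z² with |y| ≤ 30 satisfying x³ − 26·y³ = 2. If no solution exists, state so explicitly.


The equation is x³ - 26y³ = 2. For fixed y, x³ = 26·y³ + 2, so a solution requires the RHS to be a perfect cube.
Strategy: iterate y from -30 to 30, compute RHS = 26·y³ + 2, and check whether it is a (positive or negative) perfect cube.
Check small values of y:
  y = 0: RHS = 2 is not a perfect cube.
  y = 1: RHS = 28 is not a perfect cube.
  y = -1: RHS = -24 is not a perfect cube.
  y = 2: RHS = 210 is not a perfect cube.
  y = -2: RHS = -206 is not a perfect cube.
  y = 3: RHS = 704 is not a perfect cube.
  y = -3: RHS = -700 is not a perfect cube.
Continuing the search up to |y| = 30 finds no solutions either.
No (x, y) in the scanned range satisfies the equation.

No integer solutions with |y| ≤ 30.


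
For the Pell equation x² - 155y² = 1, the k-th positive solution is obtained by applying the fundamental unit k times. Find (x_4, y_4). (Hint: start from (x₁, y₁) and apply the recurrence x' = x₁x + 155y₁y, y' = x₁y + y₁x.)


Step 1: Find the fundamental solution (x₁, y₁) of x² - 155y² = 1.
  Expand √155 as a continued fraction. a₀ = ⌊√155⌋ = 12; iterate m_{k+1} = d_k·a_k − m_k, d_{k+1} = (155 − m_{k+1}²)/d_k, a_{k+1} = ⌊(a₀ + m_{k+1})/d_{k+1}⌋ (starting m₀ = 0, d₀ = 1), with convergents p_k = a_k·p_{k-1} + p_{k-2}, q_k = a_k·q_{k-1} + q_{k-2} (p₋₁ = 1, q₋₁ = 0):
  k = 0: a₀ = 12; p₀/q₀ = 12/1; p₀² − 155·q₀² = 144 − 155 = -11.
  k = 1: m = 12, d = 11, a = ⌊(12 + 12)/11⌋ = 2; p/q = (2·12 + 1)/(2·1 + 0) = 25/2; p² − 155·q² = 625 − 620 = 5.
  k = 2: m = 10, d = 5, a = ⌊(12 + 10)/5⌋ = 4; p/q = (4·25 + 12)/(4·2 + 1) = 112/9; p² − 155·q² = 12544 − 12555 = -11.
  k = 3: m = 10, d = 11, a = ⌊(12 + 10)/11⌋ = 2; p/q = (2·112 + 25)/(2·9 + 2) = 249/20; p² − 155·q² = 62001 − 62000 = 1.
  The first convergent with p² − 155·q² = 1 gives the fundamental solution (x₁, y₁) = (249, 20).
Step 2: Apply the recurrence (x_{n+1}, y_{n+1}) = (x₁x_n + 155y₁y_n, x₁y_n + y₁x_n) repeatedly.
  From (x_1, y_1) = (249, 20): x_2 = 249·249 + 155·20·20 = 124001; y_2 = 249·20 + 20·249 = 9960.
  From (x_2, y_2) = (124001, 9960): x_3 = 249·124001 + 155·20·9960 = 61752249; y_3 = 249·9960 + 20·124001 = 4960060.
  From (x_3, y_3) = (61752249, 4960060): x_4 = 249·61752249 + 155·20·4960060 = 30752496001; y_4 = 249·4960060 + 20·61752249 = 2470099920.
Step 3: Verify x_4² - 155·y_4² = 945716010291520992001 - 945716010291520992000 = 1 (should be 1). ✓

(x_1, y_1) = (249, 20); (x_4, y_4) = (30752496001, 2470099920).


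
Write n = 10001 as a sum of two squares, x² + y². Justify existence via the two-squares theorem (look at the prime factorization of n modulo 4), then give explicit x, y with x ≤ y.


Step 1: Factor n = 10001 = 73 · 137.
Step 2: Check the mod-4 condition on each prime factor: 73 ≡ 1 (mod 4), exponent 1; 137 ≡ 1 (mod 4), exponent 1.
All primes ≡ 3 (mod 4) appear to even exponent (or don't appear), so by the two-squares theorem n IS expressible as a sum of two squares.
Step 3: Build a representation. Here n = 73 · 137 is a product of primes ≡ 1 (mod 4). Each prime p ≡ 1 (mod 4) is itself a sum of two squares; find a² by testing p − a² for a perfect square:
  73: 73 − 1² = 72, 73 − 2² = 69, 73 − 3² = 64 = 8² ⇒ 73 = 3² + 8².
  137: 137 − 1² = 136, 137 − 2² = 133, 137 − 3² = 128, 137 − 4² = 121 = 11² ⇒ 137 = 4² + 11².
  Combine using the Brahmagupta–Fibonacci identity (a² + b²)(c² + d²) = (ac − bd)² + (ad + bc)² = (ac + bd)² + (ad − bc)²:
  73 · 137 = 10001: from (3² + 8²)(4² + 11²), take (3·4 − 8·11, 3·11 + 8·4) = (12 − 88, 33 + 32) = (-76, 65); dropping signs (only squares matter) gives (76, 65); check 76² + 65² = 5776 + 4225 = 10001 ✓.
Step 4: Order so x ≤ y and verify: 65² + 76² = 4225 + 5776 = 10001 = n. ✓

n = 10001 = 65² + 76² (one valid representation with x ≤ y).


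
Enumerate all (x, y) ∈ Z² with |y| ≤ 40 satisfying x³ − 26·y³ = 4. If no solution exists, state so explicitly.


The equation is x³ - 26y³ = 4. For fixed y, x³ = 26·y³ + 4, so a solution requires the RHS to be a perfect cube.
Strategy: iterate y from -40 to 40, compute RHS = 26·y³ + 4, and check whether it is a (positive or negative) perfect cube.
Check small values of y:
  y = 0: RHS = 4 is not a perfect cube.
  y = 1: RHS = 30 is not a perfect cube.
  y = -1: RHS = -22 is not a perfect cube.
  y = 2: RHS = 212 is not a perfect cube.
  y = -2: RHS = -204 is not a perfect cube.
  y = 3: RHS = 706 is not a perfect cube.
  y = -3: RHS = -698 is not a perfect cube.
Continuing the search up to |y| = 40 finds no solutions either.
No (x, y) in the scanned range satisfies the equation.

No integer solutions with |y| ≤ 40.


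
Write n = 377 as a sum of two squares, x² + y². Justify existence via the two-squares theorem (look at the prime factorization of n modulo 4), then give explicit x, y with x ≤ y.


Step 1: Factor n = 377 = 13 · 29.
Step 2: Check the mod-4 condition on each prime factor: 13 ≡ 1 (mod 4), exponent 1; 29 ≡ 1 (mod 4), exponent 1.
All primes ≡ 3 (mod 4) appear to even exponent (or don't appear), so by the two-squares theorem n IS expressible as a sum of two squares.
Step 3: Build a representation. Here n = 13 · 29 is a product of primes ≡ 1 (mod 4). Each prime p ≡ 1 (mod 4) is itself a sum of two squares; find a² by testing p − a² for a perfect square:
  13: 13 − 1² = 12, 13 − 2² = 9 = 3² ⇒ 13 = 2² + 3².
  29: 29 − 1² = 28, 29 − 2² = 25 = 5² ⇒ 29 = 2² + 5².
  Combine using the Brahmagupta–Fibonacci identity (a² + b²)(c² + d²) = (ac − bd)² + (ad + bc)² = (ac + bd)² + (ad − bc)²:
  13 · 29 = 377: from (2² + 3²)(2² + 5²), take (2·2 − 3·5, 2·5 + 3·2) = (4 − 15, 10 + 6) = (-11, 16); dropping signs (only squares matter) gives (11, 16); check 11² + 16² = 121 + 256 = 377 ✓.
Step 4: Order so x ≤ y and verify: 11² + 16² = 121 + 256 = 377 = n. ✓

n = 377 = 11² + 16² (one valid representation with x ≤ y).


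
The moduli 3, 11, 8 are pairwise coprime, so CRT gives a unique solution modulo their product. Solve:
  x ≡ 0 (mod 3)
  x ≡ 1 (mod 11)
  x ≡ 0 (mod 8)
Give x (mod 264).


Moduli 3, 11, 8 are pairwise coprime; by CRT there is a unique solution modulo M = 3 · 11 · 8 = 264.
Solve pairwise, accumulating the modulus:
  Start with x ≡ 0 (mod 3).
  Combine with x ≡ 1 (mod 11): since gcd(3, 11) = 1, we get a unique residue mod 33.
    Write x = 0 + 3·t and substitute into x ≡ 1 (mod 11): 3·t ≡ 1 − 0 = 1 (mod 11).
    The inverse of 3 mod 11 is 4 (since 3·4 = 12 = 1·11 + 1), so t ≡ 4·1 = 4 ≡ 4 (mod 11).
    Then x = 0 + 3·4 = 12, valid modulo lcm(3, 11) = 33: x ≡ 12 (mod 33).
  Combine with x ≡ 0 (mod 8): since gcd(33, 8) = 1, we get a unique residue mod 264.
    Write x = 12 + 33·t and substitute into x ≡ 0 (mod 8): 33·t ≡ 0 − 12 = -12 (mod 8).
    Reduce coefficients mod 8: 1·t ≡ 4 (mod 8).
    So t ≡ 4 (mod 8).
    Then x = 12 + 33·4 = 144, valid modulo lcm(33, 8) = 264: x ≡ 144 (mod 264).
Verify: 144 mod 3 = 0 ✓, 144 mod 11 = 1 ✓, 144 mod 8 = 0 ✓.

x ≡ 144 (mod 264).


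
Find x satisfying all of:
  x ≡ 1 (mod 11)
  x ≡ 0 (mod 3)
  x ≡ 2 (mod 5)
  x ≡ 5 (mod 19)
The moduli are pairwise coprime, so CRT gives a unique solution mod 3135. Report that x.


Product of moduli M = 11 · 3 · 5 · 19 = 3135.
Merge one congruence at a time:
  Start: x ≡ 1 (mod 11).
  Combine with x ≡ 0 (mod 3); new modulus lcm = 33.
    Write x = 1 + 11·t and substitute into x ≡ 0 (mod 3): 11·t ≡ 0 − 1 = -1 (mod 3).
    Reduce coefficients mod 3: 2·t ≡ 2 (mod 3).
    The inverse of 2 mod 3 is 2 (since 2·2 = 4 = 1·3 + 1), so t ≡ 2·2 = 4 ≡ 1 (mod 3).
    Then x = 1 + 11·1 = 12, valid modulo lcm(11, 3) = 33: x ≡ 12 (mod 33).
  Combine with x ≡ 2 (mod 5); new modulus lcm = 165.
    Write x = 12 + 33·t and substitute into x ≡ 2 (mod 5): 33·t ≡ 2 − 12 = -10 (mod 5).
    Reduce coefficients mod 5: 3·t ≡ 0 (mod 5).
    The inverse of 3 mod 5 is 2 (since 3·2 = 6 = 1·5 + 1), so t ≡ 2·0 = 0 ≡ 0 (mod 5).
    Then x = 12 + 33·0 = 12, valid modulo lcm(33, 5) = 165: x ≡ 12 (mod 165).
  Combine with x ≡ 5 (mod 19); new modulus lcm = 3135.
    Write x = 12 + 165·t and substitute into x ≡ 5 (mod 19): 165·t ≡ 5 − 12 = -7 (mod 19).
    Reduce coefficients mod 19: 13·t ≡ 12 (mod 19).
    The inverse of 13 mod 19 is 3 (since 13·3 = 39 = 2·19 + 1), so t ≡ 3·12 = 36 ≡ 17 (mod 19).
    Then x = 12 + 165·17 = 2817, valid modulo lcm(165, 19) = 3135: x ≡ 2817 (mod 3135).
Verify against each original: 2817 mod 11 = 1, 2817 mod 3 = 0, 2817 mod 5 = 2, 2817 mod 19 = 5.

x ≡ 2817 (mod 3135).


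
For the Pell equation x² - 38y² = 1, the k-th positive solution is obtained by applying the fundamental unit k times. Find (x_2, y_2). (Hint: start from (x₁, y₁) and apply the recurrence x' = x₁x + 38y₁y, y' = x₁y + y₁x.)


Step 1: Find the fundamental solution (x₁, y₁) of x² - 38y² = 1.
  Expand √38 as a continued fraction. a₀ = ⌊√38⌋ = 6; iterate m_{k+1} = d_k·a_k − m_k, d_{k+1} = (38 − m_{k+1}²)/d_k, a_{k+1} = ⌊(a₀ + m_{k+1})/d_{k+1}⌋ (starting m₀ = 0, d₀ = 1), with convergents p_k = a_k·p_{k-1} + p_{k-2}, q_k = a_k·q_{k-1} + q_{k-2} (p₋₁ = 1, q₋₁ = 0):
  k = 0: a₀ = 6; p₀/q₀ = 6/1; p₀² − 38·q₀² = 36 − 38 = -2.
  k = 1: m = 6, d = 2, a = ⌊(6 + 6)/2⌋ = 6; p/q = (6·6 + 1)/(6·1 + 0) = 37/6; p² − 38·q² = 1369 − 1368 = 1.
  The first convergent with p² − 38·q² = 1 gives the fundamental solution (x₁, y₁) = (37, 6).
Step 2: Apply the recurrence (x_{n+1}, y_{n+1}) = (x₁x_n + 38y₁y_n, x₁y_n + y₁x_n) repeatedly.
  From (x_1, y_1) = (37, 6): x_2 = 37·37 + 38·6·6 = 2737; y_2 = 37·6 + 6·37 = 444.
Step 3: Verify x_2² - 38·y_2² = 7491169 - 7491168 = 1 (should be 1). ✓

(x_1, y_1) = (37, 6); (x_2, y_2) = (2737, 444).


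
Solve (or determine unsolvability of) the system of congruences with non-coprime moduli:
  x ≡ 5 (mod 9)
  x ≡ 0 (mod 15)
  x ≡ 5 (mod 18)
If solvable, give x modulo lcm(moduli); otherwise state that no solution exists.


Moduli 9, 15, 18 are not pairwise coprime, so CRT works modulo lcm(m_i) when all pairwise compatibility conditions hold.
Pairwise compatibility: gcd(m_i, m_j) must divide a_i - a_j for every pair.
Merge one congruence at a time:
  Start: x ≡ 5 (mod 9).
  Combine with x ≡ 0 (mod 15): gcd(9, 15) = 3, and 0 - 5 = -5 is NOT divisible by 3.
    ⇒ system is inconsistent (no integer solution).

No solution (the system is inconsistent).


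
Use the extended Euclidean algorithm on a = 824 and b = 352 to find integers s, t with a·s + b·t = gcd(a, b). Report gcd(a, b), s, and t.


Euclidean algorithm on (824, 352) — divide until remainder is 0:
  824 = 2 · 352 + 120
  352 = 2 · 120 + 112
  120 = 1 · 112 + 8
  112 = 14 · 8 + 0
gcd(824, 352) = 8.
Track Bezout coefficients alongside the remainders: start with r₀ = 824 = a·1 + b·0 (s = 1, t = 0) and r₁ = 352 = a·0 + b·1 (s = 0, t = 1); each new remainder r_{k+1} = r_{k-1} − q_k·r_k inherits s_{k+1} = s_{k-1} − q_k·s_k, t_{k+1} = t_{k-1} − q_k·t_k, so r_k = a·s_k + b·t_k at every step:
  q = 2: r = 120, s = 1 − 2·0 = 1, t = 0 − 2·1 = -2  (check: 824·1 + 352·(-2) = 120)
  q = 2: r = 112, s = 0 − 2·1 = -2, t = 1 − 2·(-2) = 5  (check: 824·(-2) + 352·5 = 112)
  q = 1: r = 8, s = 1 − 1·(-2) = 3, t = -2 − 1·5 = -7  (check: 824·3 + 352·(-7) = 8)
The row with r = 8 (the gcd) gives the Bezout coefficients s = 3, t = -7.
Result: 824 · (3) + 352 · (-7) = 8.

gcd(824, 352) = 8; s = 3, t = -7 (check: 824·3 + 352·(-7) = 8).


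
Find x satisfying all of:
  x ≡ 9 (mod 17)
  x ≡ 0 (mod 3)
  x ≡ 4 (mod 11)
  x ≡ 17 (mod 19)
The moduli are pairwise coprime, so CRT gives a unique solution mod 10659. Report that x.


Product of moduli M = 17 · 3 · 11 · 19 = 10659.
Merge one congruence at a time:
  Start: x ≡ 9 (mod 17).
  Combine with x ≡ 0 (mod 3); new modulus lcm = 51.
    Write x = 9 + 17·t and substitute into x ≡ 0 (mod 3): 17·t ≡ 0 − 9 = -9 (mod 3).
    Reduce coefficients mod 3: 2·t ≡ 0 (mod 3).
    The inverse of 2 mod 3 is 2 (since 2·2 = 4 = 1·3 + 1), so t ≡ 2·0 = 0 ≡ 0 (mod 3).
    Then x = 9 + 17·0 = 9, valid modulo lcm(17, 3) = 51: x ≡ 9 (mod 51).
  Combine with x ≡ 4 (mod 11); new modulus lcm = 561.
    Write x = 9 + 51·t and substitute into x ≡ 4 (mod 11): 51·t ≡ 4 − 9 = -5 (mod 11).
    Reduce coefficients mod 11: 7·t ≡ 6 (mod 11).
    The inverse of 7 mod 11 is 8 (since 7·8 = 56 = 5·11 + 1), so t ≡ 8·6 = 48 ≡ 4 (mod 11).
    Then x = 9 + 51·4 = 213, valid modulo lcm(51, 11) = 561: x ≡ 213 (mod 561).
  Combine with x ≡ 17 (mod 19); new modulus lcm = 10659.
    Write x = 213 + 561·t and substitute into x ≡ 17 (mod 19): 561·t ≡ 17 − 213 = -196 (mod 19).
    Reduce coefficients mod 19: 10·t ≡ 13 (mod 19).
    The inverse of 10 mod 19 is 2 (since 10·2 = 20 = 1·19 + 1), so t ≡ 2·13 = 26 ≡ 7 (mod 19).
    Then x = 213 + 561·7 = 4140, valid modulo lcm(561, 19) = 10659: x ≡ 4140 (mod 10659).
Verify against each original: 4140 mod 17 = 9, 4140 mod 3 = 0, 4140 mod 11 = 4, 4140 mod 19 = 17.

x ≡ 4140 (mod 10659).


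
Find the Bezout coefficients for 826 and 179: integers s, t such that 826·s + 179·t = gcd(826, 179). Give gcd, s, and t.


Euclidean algorithm on (826, 179) — divide until remainder is 0:
  826 = 4 · 179 + 110
  179 = 1 · 110 + 69
  110 = 1 · 69 + 41
  69 = 1 · 41 + 28
  41 = 1 · 28 + 13
  28 = 2 · 13 + 2
  13 = 6 · 2 + 1
  2 = 2 · 1 + 0
gcd(826, 179) = 1.
Track Bezout coefficients alongside the remainders: start with r₀ = 826 = a·1 + b·0 (s = 1, t = 0) and r₁ = 179 = a·0 + b·1 (s = 0, t = 1); each new remainder r_{k+1} = r_{k-1} − q_k·r_k inherits s_{k+1} = s_{k-1} − q_k·s_k, t_{k+1} = t_{k-1} − q_k·t_k, so r_k = a·s_k + b·t_k at every step:
  q = 4: r = 110, s = 1 − 4·0 = 1, t = 0 − 4·1 = -4  (check: 826·1 + 179·(-4) = 110)
  q = 1: r = 69, s = 0 − 1·1 = -1, t = 1 − 1·(-4) = 5  (check: 826·(-1) + 179·5 = 69)
  q = 1: r = 41, s = 1 − 1·(-1) = 2, t = -4 − 1·5 = -9  (check: 826·2 + 179·(-9) = 41)
  q = 1: r = 28, s = -1 − 1·2 = -3, t = 5 − 1·(-9) = 14  (check: 826·(-3) + 179·14 = 28)
  q = 1: r = 13, s = 2 − 1·(-3) = 5, t = -9 − 1·14 = -23  (check: 826·5 + 179·(-23) = 13)
  q = 2: r = 2, s = -3 − 2·5 = -13, t = 14 − 2·(-23) = 60  (check: 826·(-13) + 179·60 = 2)
  q = 6: r = 1, s = 5 − 6·(-13) = 83, t = -23 − 6·60 = -383  (check: 826·83 + 179·(-383) = 1)
The row with r = 1 (the gcd) gives the Bezout coefficients s = 83, t = -383.
Result: 826 · (83) + 179 · (-383) = 1.

gcd(826, 179) = 1; s = 83, t = -383 (check: 826·83 + 179·(-383) = 1).


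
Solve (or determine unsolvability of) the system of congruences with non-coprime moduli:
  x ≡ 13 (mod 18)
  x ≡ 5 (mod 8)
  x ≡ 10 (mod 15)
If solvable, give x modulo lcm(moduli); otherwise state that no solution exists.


Moduli 18, 8, 15 are not pairwise coprime, so CRT works modulo lcm(m_i) when all pairwise compatibility conditions hold.
Pairwise compatibility: gcd(m_i, m_j) must divide a_i - a_j for every pair.
Merge one congruence at a time:
  Start: x ≡ 13 (mod 18).
  Combine with x ≡ 5 (mod 8): gcd(18, 8) = 2; 5 - 13 = -8, which IS divisible by 2, so compatible.
    Write x = 13 + 18·t and substitute into x ≡ 5 (mod 8): 18·t ≡ 5 − 13 = -8 (mod 8).
    Divide the congruence (and modulus) by g = 2: 9·t ≡ -4 (mod 4).
    Reduce coefficients mod 4: 1·t ≡ 0 (mod 4).
    So t ≡ 0 (mod 4).
    Then x = 13 + 18·0 = 13, valid modulo lcm(18, 8) = 72: x ≡ 13 (mod 72).
  Combine with x ≡ 10 (mod 15): gcd(72, 15) = 3; 10 - 13 = -3, which IS divisible by 3, so compatible.
    Write x = 13 + 72·t and substitute into x ≡ 10 (mod 15): 72·t ≡ 10 − 13 = -3 (mod 15).
    Divide the congruence (and modulus) by g = 3: 24·t ≡ -1 (mod 5).
    Reduce coefficients mod 5: 4·t ≡ 4 (mod 5).
    The inverse of 4 mod 5 is 4 (since 4·4 = 16 = 3·5 + 1), so t ≡ 4·4 = 16 ≡ 1 (mod 5).
    Then x = 13 + 72·1 = 85, valid modulo lcm(72, 15) = 360: x ≡ 85 (mod 360).
Verify: 85 mod 18 = 13, 85 mod 8 = 5, 85 mod 15 = 10.

x ≡ 85 (mod 360).
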